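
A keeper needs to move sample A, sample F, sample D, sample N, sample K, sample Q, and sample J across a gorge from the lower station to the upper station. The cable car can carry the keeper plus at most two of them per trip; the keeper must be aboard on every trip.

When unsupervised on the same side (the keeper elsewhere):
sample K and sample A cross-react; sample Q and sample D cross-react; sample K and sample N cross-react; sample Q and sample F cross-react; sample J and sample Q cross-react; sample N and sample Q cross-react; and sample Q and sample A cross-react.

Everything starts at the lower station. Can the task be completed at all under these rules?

1. Keeper goes to the upper station with sample K and sample Q.  [the lower station: sample A, sample D, sample F, sample J, sample N | the upper station: sample K, sample Q]
2. Keeper goes back to the lower station alone.  [the lower station: sample A, sample D, sample F, sample J, sample N | the upper station: sample K, sample Q]
3. Keeper goes to the upper station with sample A and sample F.  [the lower station: sample D, sample J, sample N | the upper station: sample A, sample F, sample K, sample Q]
4. Keeper goes back to the lower station with sample K and sample Q.  [the lower station: sample D, sample J, sample K, sample N, sample Q | the upper station: sample A, sample F]
5. Keeper goes to the upper station with sample N and sample Q.  [the lower station: sample D, sample J, sample K | the upper station: sample A, sample F, sample N, sample Q]
6. Keeper goes back to the lower station with sample Q.  [the lower station: sample D, sample J, sample K, sample Q | the upper station: sample A, sample F, sample N]
7. Keeper goes to the upper station with sample D and sample J.  [the lower station: sample K, sample Q | the upper station: sample A, sample D, sample F, sample J, sample N]
8. Keeper goes back to the lower station alone.  [the lower station: sample K, sample Q | the upper station: sample A, sample D, sample F, sample J, sample N]
9. Keeper goes to the upper station with sample K and sample Q.  [the lower station: — | the upper station: sample A, sample D, sample F, sample J, sample K, sample N, sample Q]

Yes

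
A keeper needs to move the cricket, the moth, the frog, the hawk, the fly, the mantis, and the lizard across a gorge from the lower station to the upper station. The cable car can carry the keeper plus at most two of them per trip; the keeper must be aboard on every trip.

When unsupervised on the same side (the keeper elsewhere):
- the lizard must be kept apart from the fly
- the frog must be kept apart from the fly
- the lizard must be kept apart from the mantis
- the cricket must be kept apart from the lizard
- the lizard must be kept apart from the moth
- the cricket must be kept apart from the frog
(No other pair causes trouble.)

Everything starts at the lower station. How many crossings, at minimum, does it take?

9

Counting alone: the keeper can take at most 2 across per trip to the upper station, so moving all 7 needs at least 4 loaded trips out, with a return between consecutive ones — at least 7 crossings.
The safety rule pushes this higher. Following every safe sequence of crossings, the most of the 7 that can be at the upper station as the cable car arrives there on crossing 7 is 6 — never all 7.
So no plan with fewer than 9 crossings exists, and this one achieves 9:
1. Keeper goes to the upper station with the frog and the lizard.  [the lower station: the cricket, the fly, the hawk, the mantis, the moth | the upper station: the frog, the lizard]
2. Keeper goes back to the lower station alone.  [the lower station: the cricket, the fly, the hawk, the mantis, the moth | the upper station: the frog, the lizard]
3. Keeper goes to the upper station with the hawk.  [the lower station: the cricket, the fly, the mantis, the moth | the upper station: the frog, the hawk, the lizard]
4. Keeper goes back to the lower station alone.  [the lower station: the cricket, the fly, the mantis, the moth | the upper station: the frog, the hawk, the lizard]
5. Keeper goes to the upper station with the cricket and the moth.  [the lower station: the fly, the mantis | the upper station: the cricket, the frog, the hawk, the lizard, the moth]
6. Keeper goes back to the lower station with the frog and the lizard.  [the lower station: the fly, the frog, the lizard, the mantis | the upper station: the cricket, the hawk, the moth]
7. Keeper goes to the upper station with the fly and the mantis.  [the lower station: the frog, the lizard | the upper station: the cricket, the fly, the hawk, the mantis, the moth]
8. Keeper goes back to the lower station alone.  [the lower station: the frog, the lizard | the upper station: the cricket, the fly, the hawk, the mantis, the moth]
9. Keeper goes to the upper station with the frog and the lizard.  [the lower station: — | the upper station: the cricket, the fly, the frog, the hawk, the lizard, the mantis, the moth]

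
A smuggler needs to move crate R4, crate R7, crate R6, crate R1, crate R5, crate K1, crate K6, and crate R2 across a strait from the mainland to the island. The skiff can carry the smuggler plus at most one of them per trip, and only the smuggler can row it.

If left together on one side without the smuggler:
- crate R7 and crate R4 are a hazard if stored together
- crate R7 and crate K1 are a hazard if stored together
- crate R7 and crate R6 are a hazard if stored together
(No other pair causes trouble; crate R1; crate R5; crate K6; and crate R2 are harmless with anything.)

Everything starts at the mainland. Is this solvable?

No

Following every safe sequence of crossings from the start, the most of the 8 that can be at the island as the skiff arrives there on crossings 1, 3, 5, 7, 9, 11 is 1, 2, 3, 4, 5, 6 respectively; the best ever achieved is 6 of 8.
From crossing 13 on, no configuration arises that was not already reachable earlier: only 144 distinct safe configurations (who is on which side, and where the skiff is) can ever be reached, none of them has everyone across, and every continuation just revisits them. So no valid plan exists.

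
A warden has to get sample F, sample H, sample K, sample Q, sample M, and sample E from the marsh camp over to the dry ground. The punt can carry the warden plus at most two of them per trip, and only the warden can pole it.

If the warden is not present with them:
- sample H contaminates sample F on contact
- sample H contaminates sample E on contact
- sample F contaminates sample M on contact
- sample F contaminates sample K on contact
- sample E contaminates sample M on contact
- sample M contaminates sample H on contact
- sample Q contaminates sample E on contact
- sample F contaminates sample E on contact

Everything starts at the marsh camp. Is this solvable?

No

Whatever the first load, the items left behind include a forbidden pair without the warden. No opening move is safe, so no plan exists.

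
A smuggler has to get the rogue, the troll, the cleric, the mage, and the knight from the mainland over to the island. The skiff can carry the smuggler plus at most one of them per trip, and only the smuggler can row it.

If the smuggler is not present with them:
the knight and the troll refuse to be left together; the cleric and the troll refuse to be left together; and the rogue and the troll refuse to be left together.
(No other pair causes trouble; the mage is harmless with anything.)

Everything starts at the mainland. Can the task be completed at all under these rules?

No

Following every safe sequence of crossings from the start, the most of the 5 that can be at the island as the skiff arrives there on crossings 1, 3, 5 is 1, 2, 3 respectively; the best ever achieved is 3 of 5.
From crossing 7 on, no configuration arises that was not already reachable earlier: only 18 distinct safe configurations (who is on which side, and where the skiff is) can ever be reached, none of them has everyone across, and every continuation just revisits them. So no valid plan exists.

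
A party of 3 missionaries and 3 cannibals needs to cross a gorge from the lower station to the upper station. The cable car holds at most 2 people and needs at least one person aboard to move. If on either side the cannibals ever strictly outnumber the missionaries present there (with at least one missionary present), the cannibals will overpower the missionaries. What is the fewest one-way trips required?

11

Counting alone: each trip to the upper station takes at most 2 across and each return brings at least 1 back, so after t trips out (and t−1 returns) at most 2t − (t−1) of the 6 are across; that first reaches 6 at t = 5, so at least 9 crossings are needed.
The safety rule pushes this higher. Following every safe sequence of crossings, the most of the 6 that can be at the upper station as the cable car arrives there on crossing 9 is 5 — never all 6.
So no plan with fewer than 11 crossings exists, and this one achieves 11:
1. 2 cannibals → the upper station.  (the lower station: 3M 1C; the upper station: 0M 2C)
2. 1 cannibal ← the lower station.  (the lower station: 3M 2C; the upper station: 0M 1C)
3. 2 cannibals → the upper station.  (the lower station: 3M 0C; the upper station: 0M 3C)
4. 1 cannibal ← the lower station.  (the lower station: 3M 1C; the upper station: 0M 2C)
5. 2 missionaries → the upper station.  (the lower station: 1M 1C; the upper station: 2M 2C)
6. 1 missionary and 1 cannibal ← the lower station.  (the lower station: 2M 2C; the upper station: 1M 1C)
7. 2 missionaries → the upper station.  (the lower station: 0M 2C; the upper station: 3M 1C)
8. 1 cannibal ← the lower station.  (the lower station: 0M 3C; the upper station: 3M 0C)
9. 2 cannibals → the upper station.  (the lower station: 0M 1C; the upper station: 3M 2C)
10. 1 cannibal ← the lower station.  (the lower station: 0M 2C; the upper station: 3M 1C)
11. 2 cannibals → the upper station.  (the lower station: 0M 0C; the upper station: 3M 3C)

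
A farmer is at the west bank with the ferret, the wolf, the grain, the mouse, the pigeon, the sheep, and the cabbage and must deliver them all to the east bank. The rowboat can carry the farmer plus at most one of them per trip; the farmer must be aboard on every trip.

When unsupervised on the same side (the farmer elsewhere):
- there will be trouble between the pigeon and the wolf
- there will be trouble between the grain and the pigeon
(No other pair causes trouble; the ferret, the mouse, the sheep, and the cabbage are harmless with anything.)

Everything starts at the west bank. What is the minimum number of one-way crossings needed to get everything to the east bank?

15

Counting alone: the farmer can take at most 1 across per trip to the east bank, so moving all 7 needs at least 7 loaded trips out, with a return between consecutive ones — at least 13 crossings.
The safety rule pushes this higher. Following every safe sequence of crossings, the most of the 7 that can be at the east bank as the rowboat arrives there on crossing 13 is 6 — never all 7.
So no plan with fewer than 15 crossings exists, and this one achieves 15:
1. Farmer goes to the east bank with the pigeon.  [the west bank: the cabbage, the ferret, the grain, the mouse, the sheep, the wolf | the east bank: the pigeon]
2. Farmer goes back to the west bank alone.  [the west bank: the cabbage, the ferret, the grain, the mouse, the sheep, the wolf | the east bank: the pigeon]
3. Farmer goes to the east bank with the ferret.  [the west bank: the cabbage, the grain, the mouse, the sheep, the wolf | the east bank: the ferret, the pigeon]
4. Farmer goes back to the west bank alone.  [the west bank: the cabbage, the grain, the mouse, the sheep, the wolf | the east bank: the ferret, the pigeon]
5. Farmer goes to the east bank with the wolf.  [the west bank: the cabbage, the grain, the mouse, the sheep | the east bank: the ferret, the pigeon, the wolf]
6. Farmer goes back to the west bank with the pigeon.  [the west bank: the cabbage, the grain, the mouse, the pigeon, the sheep | the east bank: the ferret, the wolf]
7. Farmer goes to the east bank with the grain.  [the west bank: the cabbage, the mouse, the pigeon, the sheep | the east bank: the ferret, the grain, the wolf]
8. Farmer goes back to the west bank alone.  [the west bank: the cabbage, the mouse, the pigeon, the sheep | the east bank: the ferret, the grain, the wolf]
9. Farmer goes to the east bank with the mouse.  [the west bank: the cabbage, the pigeon, the sheep | the east bank: the ferret, the grain, the mouse, the wolf]
10. Farmer goes back to the west bank alone.  [the west bank: the cabbage, the pigeon, the sheep | the east bank: the ferret, the grain, the mouse, the wolf]
11. Farmer goes to the east bank with the sheep.  [the west bank: the cabbage, the pigeon | the east bank: the ferret, the grain, the mouse, the sheep, the wolf]
12. Farmer goes back to the west bank alone.  [the west bank: the cabbage, the pigeon | the east bank: the ferret, the grain, the mouse, the sheep, the wolf]
13. Farmer goes to the east bank with the cabbage.  [the west bank: the pigeon | the east bank: the cabbage, the ferret, the grain, the mouse, the sheep, the wolf]
14. Farmer goes back to the west bank alone.  [the west bank: the pigeon | the east bank: the cabbage, the ferret, the grain, the mouse, the sheep, the wolf]
15. Farmer goes to the east bank with the pigeon.  [the west bank: — | the east bank: the cabbage, the ferret, the grain, the mouse, the pigeon, the sheep, the wolf]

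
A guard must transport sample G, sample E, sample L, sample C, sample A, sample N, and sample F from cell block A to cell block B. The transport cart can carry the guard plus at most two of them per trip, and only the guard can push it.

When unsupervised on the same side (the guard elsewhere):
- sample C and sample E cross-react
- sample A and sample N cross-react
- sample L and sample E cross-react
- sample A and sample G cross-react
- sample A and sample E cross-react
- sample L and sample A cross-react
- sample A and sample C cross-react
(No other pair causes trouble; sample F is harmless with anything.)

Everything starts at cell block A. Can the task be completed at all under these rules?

Yes

1. Guard goes to cell block B with sample A and sample E.  [cell block A: sample C, sample F, sample G, sample L, sample N | cell block B: sample A, sample E]
2. Guard goes back to cell block A with sample E.  [cell block A: sample C, sample E, sample F, sample G, sample L, sample N | cell block B: sample A]
3. Guard goes to cell block B with sample E and sample G.  [cell block A: sample C, sample F, sample L, sample N | cell block B: sample A, sample E, sample G]
4. Guard goes back to cell block A with sample A.  [cell block A: sample A, sample C, sample F, sample L, sample N | cell block B: sample E, sample G]
5. Guard goes to cell block B with sample A and sample N.  [cell block A: sample C, sample F, sample L | cell block B: sample A, sample E, sample G, sample N]
6. Guard goes back to cell block A with sample A.  [cell block A: sample A, sample C, sample F, sample L | cell block B: sample E, sample G, sample N]
7. Guard goes to cell block B with sample C and sample L.  [cell block A: sample A, sample F | cell block B: sample C, sample E, sample G, sample L, sample N]
8. Guard goes back to cell block A with sample E.  [cell block A: sample A, sample E, sample F | cell block B: sample C, sample G, sample L, sample N]
9. Guard goes to cell block B with sample E and sample F.  [cell block A: sample A | cell block B: sample C, sample E, sample F, sample G, sample L, sample N]
10. Guard goes back to cell block A with sample E.  [cell block A: sample A, sample E | cell block B: sample C, sample F, sample G, sample L, sample N]
11. Guard goes to cell block B with sample A and sample E.  [cell block A: — | cell block B: sample A, sample C, sample E, sample F, sample G, sample L, sample N]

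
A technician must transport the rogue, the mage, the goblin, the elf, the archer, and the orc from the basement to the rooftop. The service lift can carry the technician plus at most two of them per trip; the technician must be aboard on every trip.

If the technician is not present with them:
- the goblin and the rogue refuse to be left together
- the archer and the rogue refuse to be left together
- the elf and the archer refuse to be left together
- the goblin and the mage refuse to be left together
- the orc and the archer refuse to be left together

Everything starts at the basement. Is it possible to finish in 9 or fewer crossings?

Yes — this plan uses 7 crossings (≤ 9):
1. Technician goes to the rooftop with the archer and the goblin.  [the basement: the elf, the mage, the orc, the rogue | the rooftop: the archer, the goblin]
2. Technician goes back to the basement alone.  [the basement: the elf, the mage, the orc, the rogue | the rooftop: the archer, the goblin]
3. Technician goes to the rooftop with the mage and the rogue.  [the basement: the elf, the orc | the rooftop: the archer, the goblin, the mage, the rogue]
4. Technician goes back to the basement with the archer and the goblin.  [the basement: the archer, the elf, the goblin, the orc | the rooftop: the mage, the rogue]
5. Technician goes to the rooftop with the elf and the orc.  [the basement: the archer, the goblin | the rooftop: the elf, the mage, the orc, the rogue]
6. Technician goes back to the basement alone.  [the basement: the archer, the goblin | the rooftop: the elf, the mage, the orc, the rogue]
7. Technician goes to the rooftop with the archer and the goblin.  [the basement: — | the rooftop: the archer, the elf, the goblin, the mage, the orc, the rogue]

Yes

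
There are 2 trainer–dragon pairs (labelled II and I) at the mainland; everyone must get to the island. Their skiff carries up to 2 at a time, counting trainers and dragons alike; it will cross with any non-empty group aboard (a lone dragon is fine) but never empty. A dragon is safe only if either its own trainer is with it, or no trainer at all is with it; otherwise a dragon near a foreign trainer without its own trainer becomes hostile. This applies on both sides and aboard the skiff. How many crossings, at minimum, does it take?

5

Counting alone: each trip to the island takes at most 2 across and each return brings at least 1 back, so after t trips out (and t−1 returns) at most 2t − (t−1) of the 4 are across; that first reaches 4 at t = 3, so at least 5 crossings are needed.
The plan below uses exactly 5 crossings, so it is optimal:
1. dragon II and trainer II cross → the island.
2. trainer II crosses ← the mainland.
3. trainer I and trainer II cross → the island.
4. trainer I crosses ← the mainland.
5. dragon I and trainer I cross → the island.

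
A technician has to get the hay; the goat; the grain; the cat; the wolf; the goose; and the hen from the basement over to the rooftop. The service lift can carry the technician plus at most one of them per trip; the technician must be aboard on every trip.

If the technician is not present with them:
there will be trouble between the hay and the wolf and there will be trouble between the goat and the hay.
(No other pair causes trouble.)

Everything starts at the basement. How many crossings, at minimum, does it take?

15

Counting alone: the technician can take at most 1 across per trip to the rooftop, so moving all 7 needs at least 7 loaded trips out, with a return between consecutive ones — at least 13 crossings.
The safety rule pushes this higher. Following every safe sequence of crossings, the most of the 7 that can be at the rooftop as the service lift arrives there on crossing 13 is 6 — never all 7.
So no plan with fewer than 15 crossings exists, and this one achieves 15:
1. Technician goes to the rooftop with the hay.
2. Technician goes back to the basement alone.
3. Technician goes to the rooftop with the goat.
4. Technician goes back to the basement with the hay.
5. Technician goes to the rooftop with the wolf.
6. Technician goes back to the basement alone.
7. Technician goes to the rooftop with the grain.
8. Technician goes back to the basement alone.
9. Technician goes to the rooftop with the cat.
10. Technician goes back to the basement alone.
11. Technician goes to the rooftop with the goose.
12. Technician goes back to the basement alone.
13. Technician goes to the rooftop with the hen.
14. Technician goes back to the basement alone.
15. Technician goes to the rooftop with the hay.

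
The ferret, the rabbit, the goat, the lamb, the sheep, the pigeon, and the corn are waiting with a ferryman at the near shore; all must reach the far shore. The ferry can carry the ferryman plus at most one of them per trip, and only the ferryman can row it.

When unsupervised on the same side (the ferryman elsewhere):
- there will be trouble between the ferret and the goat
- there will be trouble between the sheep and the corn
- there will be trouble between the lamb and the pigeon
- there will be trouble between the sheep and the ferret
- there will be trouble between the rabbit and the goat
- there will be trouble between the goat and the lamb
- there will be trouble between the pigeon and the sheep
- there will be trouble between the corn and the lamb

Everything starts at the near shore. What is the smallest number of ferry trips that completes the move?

impossible

Whatever the first load, the items left behind include a forbidden pair without the ferryman. No opening move is safe, so no plan exists.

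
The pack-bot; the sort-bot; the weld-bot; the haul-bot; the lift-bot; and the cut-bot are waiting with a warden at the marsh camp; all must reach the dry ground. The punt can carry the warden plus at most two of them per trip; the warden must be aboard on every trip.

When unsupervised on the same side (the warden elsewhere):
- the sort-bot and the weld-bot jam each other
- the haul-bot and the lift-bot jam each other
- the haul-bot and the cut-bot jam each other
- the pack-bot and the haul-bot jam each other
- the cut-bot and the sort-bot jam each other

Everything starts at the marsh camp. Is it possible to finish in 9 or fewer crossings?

Yes — this plan uses 7 crossings (≤ 9):
1. Warden goes to the dry ground with the haul-bot and the sort-bot.  [the marsh camp: the cut-bot, the lift-bot, the pack-bot, the weld-bot | the dry ground: the haul-bot, the sort-bot]
2. Warden goes back to the marsh camp alone.  [the marsh camp: the cut-bot, the lift-bot, the pack-bot, the weld-bot | the dry ground: the haul-bot, the sort-bot]
3. Warden goes to the dry ground with the pack-bot and the weld-bot.  [the marsh camp: the cut-bot, the lift-bot | the dry ground: the haul-bot, the pack-bot, the sort-bot, the weld-bot]
4. Warden goes back to the marsh camp with the haul-bot and the sort-bot.  [the marsh camp: the cut-bot, the haul-bot, the lift-bot, the sort-bot | the dry ground: the pack-bot, the weld-bot]
5. Warden goes to the dry ground with the cut-bot and the lift-bot.  [the marsh camp: the haul-bot, the sort-bot | the dry ground: the cut-bot, the lift-bot, the pack-bot, the weld-bot]
6. Warden goes back to the marsh camp alone.  [the marsh camp: the haul-bot, the sort-bot | the dry ground: the cut-bot, the lift-bot, the pack-bot, the weld-bot]
7. Warden goes to the dry ground with the haul-bot and the sort-bot.  [the marsh camp: — | the dry ground: the cut-bot, the haul-bot, the lift-bot, the pack-bot, the sort-bot, the weld-bot]

Yes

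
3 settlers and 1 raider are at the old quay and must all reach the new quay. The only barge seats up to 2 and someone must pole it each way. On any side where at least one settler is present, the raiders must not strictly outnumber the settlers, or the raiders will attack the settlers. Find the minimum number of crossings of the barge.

Counting alone: each trip to the new quay takes at most 2 across and each return brings at least 1 back, so after t trips out (and t−1 returns) at most 2t − (t−1) of the 4 are across; that first reaches 4 at t = 3, so at least 5 crossings are needed.
The plan below uses exactly 5 crossings, so it is optimal:
1. 1 settler and 1 raider → the new quay.  (the old quay: 2S 0R; the new quay: 1S 1R)
2. 1 raider ← the old quay.  (the old quay: 2S 1R; the new quay: 1S 0R)
3. 1 settler and 1 raider → the new quay.  (the old quay: 1S 0R; the new quay: 2S 1R)
4. 1 raider ← the old quay.  (the old quay: 1S 1R; the new quay: 2S 0R)
5. 1 settler and 1 raider → the new quay.  (the old quay: 0S 0R; the new quay: 3S 1R)

5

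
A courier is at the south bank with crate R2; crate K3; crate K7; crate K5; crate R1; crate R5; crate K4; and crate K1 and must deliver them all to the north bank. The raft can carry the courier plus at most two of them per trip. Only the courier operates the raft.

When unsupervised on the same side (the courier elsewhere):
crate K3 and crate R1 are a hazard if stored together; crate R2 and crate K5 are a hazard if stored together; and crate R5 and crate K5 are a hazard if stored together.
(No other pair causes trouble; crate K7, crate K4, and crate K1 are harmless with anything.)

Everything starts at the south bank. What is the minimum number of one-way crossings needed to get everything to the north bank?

9

Counting alone: the courier can take at most 2 across per trip to the north bank, so moving all 8 needs at least 4 loaded trips out, with a return between consecutive ones — at least 7 crossings.
The safety rule pushes this higher. Following every safe sequence of crossings, the most of the 8 that can be at the north bank as the raft arrives there on crossing 7 is 7 — never all 8.
So no plan with fewer than 9 crossings exists, and this one achieves 9:
1. Courier goes to the north bank with crate K3 and crate K5.
2. Courier goes back to the south bank alone.
3. Courier goes to the north bank with crate R2.
4. Courier goes back to the south bank with crate K5.
5. Courier goes to the north bank with crate K7 and crate R5.
6. Courier goes back to the south bank alone.
7. Courier goes to the north bank with crate K1 and crate K4.
8. Courier goes back to the south bank alone.
9. Courier goes to the north bank with crate K5 and crate R1.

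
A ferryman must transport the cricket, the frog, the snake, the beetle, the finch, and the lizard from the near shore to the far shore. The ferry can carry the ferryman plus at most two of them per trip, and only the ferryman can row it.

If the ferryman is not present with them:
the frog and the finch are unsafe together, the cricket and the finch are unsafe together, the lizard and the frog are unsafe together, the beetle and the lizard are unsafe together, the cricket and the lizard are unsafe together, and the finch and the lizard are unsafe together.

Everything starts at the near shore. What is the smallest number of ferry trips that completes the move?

9

Counting alone: the ferryman can take at most 2 across per trip to the far shore, so moving all 6 needs at least 3 loaded trips out, with a return between consecutive ones — at least 5 crossings.
The safety rule pushes this higher. Following every safe sequence of crossings, the most of the 6 that can be at the far shore as the ferry arrives there on crossings 5, 7 is 4, 5 respectively — never all 6.
So no plan with fewer than 9 crossings exists, and this one achieves 9:
1. Ferryman goes to the far shore with the finch and the lizard.
2. Ferryman goes back to the near shore with the finch.
3. Ferryman goes to the far shore with the cricket and the frog.
4. Ferryman goes back to the near shore with the lizard.
5. Ferryman goes to the far shore with the lizard and the snake.
6. Ferryman goes back to the near shore with the lizard.
7. Ferryman goes to the far shore with the beetle and the finch.
8. Ferryman goes back to the near shore with the finch.
9. Ferryman goes to the far shore with the finch and the lizard.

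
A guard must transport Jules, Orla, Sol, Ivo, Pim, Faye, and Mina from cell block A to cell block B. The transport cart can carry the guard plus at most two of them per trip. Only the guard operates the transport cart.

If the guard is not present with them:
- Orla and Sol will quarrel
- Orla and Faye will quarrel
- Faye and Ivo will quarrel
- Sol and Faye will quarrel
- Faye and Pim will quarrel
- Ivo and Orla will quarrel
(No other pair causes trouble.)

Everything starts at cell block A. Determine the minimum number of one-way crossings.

11

Counting alone: the guard can take at most 2 across per trip to cell block B, so moving all 7 needs at least 4 loaded trips out, with a return between consecutive ones — at least 7 crossings.
The safety rule pushes this higher. Following every safe sequence of crossings, the most of the 7 that can be at cell block B as the transport cart arrives there on crossings 7, 9 is 5, 6 respectively — never all 7.
So no plan with fewer than 11 crossings exists, and this one achieves 11:
1. Guard goes to cell block B with Faye and Orla.
2. Guard goes back to cell block A with Orla.
3. Guard goes to cell block B with Jules and Orla.
4. Guard goes back to cell block A with Orla.
5. Guard goes to cell block B with Orla and Pim.
6. Guard goes back to cell block A with Faye.
7. Guard goes to cell block B with Ivo and Sol.
8. Guard goes back to cell block A with Orla.
9. Guard goes to cell block B with Mina and Orla.
10. Guard goes back to cell block A with Orla.
11. Guard goes to cell block B with Faye and Orla.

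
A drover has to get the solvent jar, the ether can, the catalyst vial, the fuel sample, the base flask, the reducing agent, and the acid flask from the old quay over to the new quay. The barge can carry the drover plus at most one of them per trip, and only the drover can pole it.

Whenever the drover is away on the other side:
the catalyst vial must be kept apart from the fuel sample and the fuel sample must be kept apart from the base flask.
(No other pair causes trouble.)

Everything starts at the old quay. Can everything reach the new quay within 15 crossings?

Yes

Yes — this plan uses 15 crossings (≤ 15):
1. Drover goes to the new quay with the fuel sample.  [the old quay: the acid flask, the base flask, the catalyst vial, the ether can, the reducing agent, the solvent jar | the new quay: the fuel sample]
2. Drover goes back to the old quay alone.  [the old quay: the acid flask, the base flask, the catalyst vial, the ether can, the reducing agent, the solvent jar | the new quay: the fuel sample]
3. Drover goes to the new quay with the solvent jar.  [the old quay: the acid flask, the base flask, the catalyst vial, the ether can, the reducing agent | the new quay: the fuel sample, the solvent jar]
4. Drover goes back to the old quay alone.  [the old quay: the acid flask, the base flask, the catalyst vial, the ether can, the reducing agent | the new quay: the fuel sample, the solvent jar]
5. Drover goes to the new quay with the ether can.  [the old quay: the acid flask, the base flask, the catalyst vial, the reducing agent | the new quay: the ether can, the fuel sample, the solvent jar]
6. Drover goes back to the old quay alone.  [the old quay: the acid flask, the base flask, the catalyst vial, the reducing agent | the new quay: the ether can, the fuel sample, the solvent jar]
7. Drover goes to the new quay with the catalyst vial.  [the old quay: the acid flask, the base flask, the reducing agent | the new quay: the catalyst vial, the ether can, the fuel sample, the solvent jar]
8. Drover goes back to the old quay with the fuel sample.  [the old quay: the acid flask, the base flask, the fuel sample, the reducing agent | the new quay: the catalyst vial, the ether can, the solvent jar]
9. Drover goes to the new quay with the base flask.  [the old quay: the acid flask, the fuel sample, the reducing agent | the new quay: the base flask, the catalyst vial, the ether can, the solvent jar]
10. Drover goes back to the old quay alone.  [the old quay: the acid flask, the fuel sample, the reducing agent | the new quay: the base flask, the catalyst vial, the ether can, the solvent jar]
11. Drover goes to the new quay with the reducing agent.  [the old quay: the acid flask, the fuel sample | the new quay: the base flask, the catalyst vial, the ether can, the reducing agent, the solvent jar]
12. Drover goes back to the old quay alone.  [the old quay: the acid flask, the fuel sample | the new quay: the base flask, the catalyst vial, the ether can, the reducing agent, the solvent jar]
13. Drover goes to the new quay with the acid flask.  [the old quay: the fuel sample | the new quay: the acid flask, the base flask, the catalyst vial, the ether can, the reducing agent, the solvent jar]
14. Drover goes back to the old quay alone.  [the old quay: the fuel sample | the new quay: the acid flask, the base flask, the catalyst vial, the ether can, the reducing agent, the solvent jar]
15. Drover goes to the new quay with the fuel sample.  [the old quay: — | the new quay: the acid flask, the base flask, the catalyst vial, the ether can, the fuel sample, the reducing agent, the solvent jar]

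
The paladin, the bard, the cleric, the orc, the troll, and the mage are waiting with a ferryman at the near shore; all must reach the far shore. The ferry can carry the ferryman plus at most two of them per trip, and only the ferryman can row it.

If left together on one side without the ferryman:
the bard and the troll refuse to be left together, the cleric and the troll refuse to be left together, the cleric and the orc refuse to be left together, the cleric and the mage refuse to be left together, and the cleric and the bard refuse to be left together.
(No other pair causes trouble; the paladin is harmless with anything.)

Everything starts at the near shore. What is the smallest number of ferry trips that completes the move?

9

Counting alone: the ferryman can take at most 2 across per trip to the far shore, so moving all 6 needs at least 3 loaded trips out, with a return between consecutive ones — at least 5 crossings.
The safety rule pushes this higher. Following every safe sequence of crossings, the most of the 6 that can be at the far shore as the ferry arrives there on crossings 5, 7 is 4, 5 respectively — never all 6.
So no plan with fewer than 9 crossings exists, and this one achieves 9:
1. Ferryman goes to the far shore with the bard and the cleric.
2. Ferryman goes back to the near shore with the bard.
3. Ferryman goes to the far shore with the bard and the paladin.
4. Ferryman goes back to the near shore with the bard.
5. Ferryman goes to the far shore with the bard and the orc.
6. Ferryman goes back to the near shore with the cleric.
7. Ferryman goes to the far shore with the cleric and the mage.
8. Ferryman goes back to the near shore with the cleric.
9. Ferryman goes to the far shore with the cleric and the troll.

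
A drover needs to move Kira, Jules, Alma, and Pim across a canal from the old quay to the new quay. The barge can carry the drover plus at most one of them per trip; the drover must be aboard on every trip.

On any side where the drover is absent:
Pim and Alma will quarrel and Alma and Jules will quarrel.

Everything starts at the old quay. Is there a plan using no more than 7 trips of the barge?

No

Counting alone: the drover can take at most 1 across per trip to the new quay, so moving all 4 needs at least 4 loaded trips out, with a return between consecutive ones — at least 7 crossings.
The safety rule pushes this higher. Following every safe sequence of crossings, the most of the 4 that can be at the new quay as the barge arrives there on crossing 7 is 3 — never all 4.
So the move cannot be finished within 7 crossings. (The shortest complete plan takes 9:)
1. Drover goes to the new quay with Alma.
2. Drover goes back to the old quay alone.
3. Drover goes to the new quay with Kira.
4. Drover goes back to the old quay alone.
5. Drover goes to the new quay with Jules.
6. Drover goes back to the old quay with Alma.
7. Drover goes to the new quay with Pim.
8. Drover goes back to the old quay alone.
9. Drover goes to the new quay with Alma.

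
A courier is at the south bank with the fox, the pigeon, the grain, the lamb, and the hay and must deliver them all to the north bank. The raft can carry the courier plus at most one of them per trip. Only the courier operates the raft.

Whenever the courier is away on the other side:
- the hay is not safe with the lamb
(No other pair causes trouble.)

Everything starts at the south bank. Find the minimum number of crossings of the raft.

Counting alone: the courier can take at most 1 across per trip to the north bank, so moving all 5 needs at least 5 loaded trips out, with a return between consecutive ones — at least 9 crossings.
The plan below uses exactly 9 crossings, so it is optimal:
1. Courier goes to the north bank with the lamb.  [the south bank: the fox, the grain, the hay, the pigeon | the north bank: the lamb]
2. Courier goes back to the south bank alone.  [the south bank: the fox, the grain, the hay, the pigeon | the north bank: the lamb]
3. Courier goes to the north bank with the fox.  [the south bank: the grain, the hay, the pigeon | the north bank: the fox, the lamb]
4. Courier goes back to the south bank alone.  [the south bank: the grain, the hay, the pigeon | the north bank: the fox, the lamb]
5. Courier goes to the north bank with the pigeon.  [the south bank: the grain, the hay | the north bank: the fox, the lamb, the pigeon]
6. Courier goes back to the south bank alone.  [the south bank: the grain, the hay | the north bank: the fox, the lamb, the pigeon]
7. Courier goes to the north bank with the grain.  [the south bank: the hay | the north bank: the fox, the grain, the lamb, the pigeon]
8. Courier goes back to the south bank alone.  [the south bank: the hay | the north bank: the fox, the grain, the lamb, the pigeon]
9. Courier goes to the north bank with the hay.  [the south bank: — | the north bank: the fox, the grain, the hay, the lamb, the pigeon]

9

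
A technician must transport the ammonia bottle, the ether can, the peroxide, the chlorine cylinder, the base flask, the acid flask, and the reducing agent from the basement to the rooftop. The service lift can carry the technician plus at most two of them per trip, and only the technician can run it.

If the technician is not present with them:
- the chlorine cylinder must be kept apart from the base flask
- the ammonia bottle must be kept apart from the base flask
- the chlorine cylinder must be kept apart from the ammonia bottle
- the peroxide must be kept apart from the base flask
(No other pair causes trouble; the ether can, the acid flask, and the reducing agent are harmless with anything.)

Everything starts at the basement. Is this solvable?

Yes

1. Technician goes to the rooftop with the ammonia bottle and the base flask.  [the basement: the acid flask, the chlorine cylinder, the ether can, the peroxide, the reducing agent | the rooftop: the ammonia bottle, the base flask]
2. Technician goes back to the basement with the ammonia bottle.  [the basement: the acid flask, the ammonia bottle, the chlorine cylinder, the ether can, the peroxide, the reducing agent | the rooftop: the base flask]
3. Technician goes to the rooftop with the ammonia bottle and the ether can.  [the basement: the acid flask, the chlorine cylinder, the peroxide, the reducing agent | the rooftop: the ammonia bottle, the base flask, the ether can]
4. Technician goes back to the basement with the ammonia bottle.  [the basement: the acid flask, the ammonia bottle, the chlorine cylinder, the peroxide, the reducing agent | the rooftop: the base flask, the ether can]
5. Technician goes to the rooftop with the ammonia bottle and the peroxide.  [the basement: the acid flask, the chlorine cylinder, the reducing agent | the rooftop: the ammonia bottle, the base flask, the ether can, the peroxide]
6. Technician goes back to the basement with the base flask.  [the basement: the acid flask, the base flask, the chlorine cylinder, the reducing agent | the rooftop: the ammonia bottle, the ether can, the peroxide]
7. Technician goes to the rooftop with the acid flask and the chlorine cylinder.  [the basement: the base flask, the reducing agent | the rooftop: the acid flask, the ammonia bottle, the chlorine cylinder, the ether can, the peroxide]
8. Technician goes back to the basement with the ammonia bottle.  [the basement: the ammonia bottle, the base flask, the reducing agent | the rooftop: the acid flask, the chlorine cylinder, the ether can, the peroxide]
9. Technician goes to the rooftop with the ammonia bottle and the reducing agent.  [the basement: the base flask | the rooftop: the acid flask, the ammonia bottle, the chlorine cylinder, the ether can, the peroxide, the reducing agent]
10. Technician goes back to the basement with the ammonia bottle.  [the basement: the ammonia bottle, the base flask | the rooftop: the acid flask, the chlorine cylinder, the ether can, the peroxide, the reducing agent]
11. Technician goes to the rooftop with the ammonia bottle and the base flask.  [the basement: — | the rooftop: the acid flask, the ammonia bottle, the base flask, the chlorine cylinder, the ether can, the peroxide, the reducing agent]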